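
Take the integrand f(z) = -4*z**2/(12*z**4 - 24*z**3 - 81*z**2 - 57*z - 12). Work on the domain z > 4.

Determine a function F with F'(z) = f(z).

The denominator factors as 3*(z - 4)*(z + 1)*(2*z + 1)**2; partial fractions split f into directly integrable pieces: -104/(243*(2*z + 1)) + 4/(27*(2*z + 1)**2) + 4/(15*(z + 1)) - 64/(1215*(z - 4)).
Check: d/dz[2*(-32*(2*z + 1)*log(z - 4) - 130*(2*z + 1)*log(z + 1/2) + 162*(2*z + 1)*log(z + 1) - 45)/(1215*(2*z + 1))] = -4*z**2/(12*z**4 - 24*z**3 - 81*z**2 - 57*z - 12) = f(z).

An antiderivative is F(z) = 2*(-32*(2*z + 1)*log(z - 4) - 130*(2*z + 1)*log(z + 1/2) + 162*(2*z + 1)*log(z + 1) - 45)/(1215*(2*z + 1)).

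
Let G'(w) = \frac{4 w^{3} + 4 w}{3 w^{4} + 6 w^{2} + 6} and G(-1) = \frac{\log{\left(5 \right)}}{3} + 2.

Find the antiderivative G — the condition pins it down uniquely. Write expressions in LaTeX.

The substitution u = w^{4} + 2 w^{2} + 2 works: G'(w) is exactly (dG/du)*(du/dw) for that inner function.
A general antiderivative is \frac{\log{\left(w^{4} + 2 w^{2} + 2 \right)}}{3} + C.
The condition gives C = \frac{\log{\left(5 \right)}}{3} + 2 - (\frac{\log{\left(5 \right)}}{3}) = 2.
So G(w) = \frac{\log{\left(w^{4} + 2 w^{2} + 2 \right)}}{3} + 2.
Check: d/dw[\frac{\log{\left(w^{4} + 2 w^{2} + 2 \right)}}{3} + 2] = \frac{4 w^{3} + 4 w}{3 w^{4} + 6 w^{2} + 6} = G'(w).

G(w) = \frac{\log{\left(w^{4} + 2 w^{2} + 2 \right)}}{3} + 2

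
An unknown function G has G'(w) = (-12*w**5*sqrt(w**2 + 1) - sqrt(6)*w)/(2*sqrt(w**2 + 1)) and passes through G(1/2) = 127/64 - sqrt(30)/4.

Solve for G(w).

G(w) = (-2*w**6 - sqrt(6)*sqrt(w**2 + 1) + 4)/2

For G(w) to be correct, d/dw[G] must agree with the stated G'(w) identically.
A general antiderivative is -w**6 - sqrt(3*w**2/2 + 3/2) + C.
The condition gives C = 127/64 - sqrt(30)/4 - (-sqrt(30)/4 - 1/64) = 2.
So G(w) = (-2*w**6 - sqrt(6)*sqrt(w**2 + 1) + 4)/2.
Check: d/dw[(-2*w**6 - sqrt(6)*sqrt(w**2 + 1) + 4)/2] = (-12*w**5*sqrt(w**2 + 1) - sqrt(6)*w)/(2*sqrt(w**2 + 1)) = G'(w).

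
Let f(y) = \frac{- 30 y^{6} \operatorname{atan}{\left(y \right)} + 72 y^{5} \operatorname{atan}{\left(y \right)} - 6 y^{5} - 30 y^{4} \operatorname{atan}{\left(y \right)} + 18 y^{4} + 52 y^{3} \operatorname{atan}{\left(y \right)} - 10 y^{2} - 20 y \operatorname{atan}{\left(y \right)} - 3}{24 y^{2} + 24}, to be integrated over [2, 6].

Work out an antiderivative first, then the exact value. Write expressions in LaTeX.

Antiderivative: F(y) = - \frac{\left(y^{5} - 3 y^{4} + \frac{5 y^{2}}{3} + \frac{1}{2}\right) \operatorname{atan}{\left(y \right)}}{4}; value = - \frac{7897 \operatorname{atan}{\left(6 \right)}}{8} - \frac{53 \operatorname{atan}{\left(2 \right)}}{24}

Recognize the product-rule pattern: f = u'v + uv' with u = - \frac{y^{5}}{4} + \frac{3 y^{4}}{4} - \frac{5 y^{2}}{12} - \frac{1}{8}, v = \operatorname{atan}{\left(y \right)}, so integration by parts undoes it.
F(y) = - \frac{\left(y^{5} - 3 y^{4} + \frac{5 y^{2}}{3} + \frac{1}{2}\right) \operatorname{atan}{\left(y \right)}}{4} is an antiderivative of f.
Check: d/dy[- \frac{\left(y^{5} - 3 y^{4} + \frac{5 y^{2}}{3} + \frac{1}{2}\right) \operatorname{atan}{\left(y \right)}}{4}] = \frac{- 30 y^{6} \operatorname{atan}{\left(y \right)} + 72 y^{5} \operatorname{atan}{\left(y \right)} - 6 y^{5} - 30 y^{4} \operatorname{atan}{\left(y \right)} + 18 y^{4} + 52 y^{3} \operatorname{atan}{\left(y \right)} - 10 y^{2} - 20 y \operatorname{atan}{\left(y \right)} - 3}{24 y^{2} + 24} = f(y).
F(6) = - \frac{7897 \operatorname{atan}{\left(6 \right)}}{8}; F(2) = \frac{53 \operatorname{atan}{\left(2 \right)}}{24}.
Integral = F(6) - F(2) = - \frac{7897 \operatorname{atan}{\left(6 \right)}}{8} - \frac{53 \operatorname{atan}{\left(2 \right)}}{24}.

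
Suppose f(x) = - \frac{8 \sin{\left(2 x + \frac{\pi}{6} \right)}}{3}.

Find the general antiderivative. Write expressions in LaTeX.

Whatever form F(x) takes, F'(x) = f(x) is non-negotiable.
Check: d/dx[\frac{4 \cos{\left(2 x + \frac{\pi}{6} \right)}}{3}] = - \frac{8 \sin{\left(2 x + \frac{\pi}{6} \right)}}{3} = f(x).

F(x) = \frac{4 \cos{\left(2 x + \frac{\pi}{6} \right)}}{3} + C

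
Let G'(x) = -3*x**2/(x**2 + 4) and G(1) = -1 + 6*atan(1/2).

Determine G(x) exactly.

Whatever form G(x) takes, its d/dx must return the stated G'(x).
A general antiderivative is -3*x + 6*atan(x/2) + C.
The condition gives C = -1 + 6*atan(1/2) - (-3 + 6*atan(1/2)) = 2.
So G(x) = -3*x + 6*atan(x/2) + 2.
Check: d/dx[-3*x + 6*atan(x/2) + 2] = -3*x**2/(x**2 + 4) = G'(x).

G(x) = -3*x + 6*atan(x/2) + 2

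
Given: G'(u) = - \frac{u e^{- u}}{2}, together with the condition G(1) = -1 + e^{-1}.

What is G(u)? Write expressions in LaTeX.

G(u) = \frac{u e^{- u}}{2} - 1 + \frac{e^{- u}}{2}

Recognize the product-rule pattern: G'(u) = v'r + vr' with v = \frac{u}{2} + \frac{1}{2}, r = e^{- u}, so integration by parts undoes it.
A general antiderivative is \frac{\left(u + 1\right) e^{- u}}{2} + C.
The condition gives C = -1 + e^{-1} - (e^{-1}) = -1.
So G(u) = \frac{u e^{- u}}{2} - 1 + \frac{e^{- u}}{2}.
Check: d/du[\frac{u e^{- u}}{2} - 1 + \frac{e^{- u}}{2}] = - \frac{u e^{- u}}{2} = G'(u).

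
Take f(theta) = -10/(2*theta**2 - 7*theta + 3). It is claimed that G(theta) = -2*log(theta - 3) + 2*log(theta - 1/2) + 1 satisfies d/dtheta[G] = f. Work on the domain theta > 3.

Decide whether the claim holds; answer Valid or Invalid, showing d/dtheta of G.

Valid. The derivative of G reproduces f.

d/dtheta[G] = -10/(2*theta**2 - 7*theta + 3)
This equals f(theta) exactly, so the claim holds.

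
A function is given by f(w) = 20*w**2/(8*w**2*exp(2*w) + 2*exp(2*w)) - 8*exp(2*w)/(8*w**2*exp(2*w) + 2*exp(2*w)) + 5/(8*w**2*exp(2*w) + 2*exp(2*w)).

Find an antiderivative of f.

The integrand splits into summands that can be handled one at a time.
Check: d/dw[-2*atan(2*w) - 5*exp(-2*w)/4] = (20*w**2 - 8*exp(2*w) + 5)/(8*w**2*exp(2*w) + 2*exp(2*w)), which equals f(w).

An antiderivative is F(w) = -2*atan(2*w) - 5*exp(-2*w)/4.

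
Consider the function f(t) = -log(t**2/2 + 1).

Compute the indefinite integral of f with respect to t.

F(t) = -t*log(t**2/2 + 1) + 2*t - 2*sqrt(2)*atan(sqrt(2)*t/2) + C

A first test for any F(t): its t-derivative must equal f(t) identically.
Check: d/dt[-t*log(t**2/2 + 1) + 2*t - 2*sqrt(2)*atan(sqrt(2)*t/2)] = -log(t**2/2 + 1) = f(t).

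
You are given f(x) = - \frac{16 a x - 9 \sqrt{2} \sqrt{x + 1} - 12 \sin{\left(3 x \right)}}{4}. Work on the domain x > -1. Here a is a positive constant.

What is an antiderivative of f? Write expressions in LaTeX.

Whatever form F(x) takes, F'(x) = f(x) is non-negotiable.
Check: d/dx[- 2 a x^{2} + \frac{3 x \sqrt{2 x + 2}}{2} + \frac{3 \sqrt{2 x + 2}}{2} - \cos{\left(3 x \right)}] = \frac{- 16 a x \sqrt{x + 1} + 9 \sqrt{2} x + 12 \sqrt{x + 1} \sin{\left(3 x \right)} + 9 \sqrt{2}}{4 \sqrt{x + 1}}, which equals f(x).

An antiderivative is F(x) = - 2 a x^{2} + \frac{3 x \sqrt{2 x + 2}}{2} + \frac{3 \sqrt{2 x + 2}}{2} - \cos{\left(3 x \right)}.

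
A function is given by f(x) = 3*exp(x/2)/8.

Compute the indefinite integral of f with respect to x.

An antiderivative F(x) passes only if d/dx[F] lands on f(x) exactly.
Check: d/dx[3*exp(x/2)/4] = 3*exp(x/2)/8 = f(x).

F(x) = 3*exp(x/2)/4 + C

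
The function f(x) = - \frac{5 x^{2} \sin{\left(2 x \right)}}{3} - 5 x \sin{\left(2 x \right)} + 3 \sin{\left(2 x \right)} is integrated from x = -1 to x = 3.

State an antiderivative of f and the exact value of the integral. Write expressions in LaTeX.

Integrate term by term and add the pieces.
F(x) = \frac{5 x^{2} \cos{\left(2 x \right)}}{6} - \frac{5 x \sin{\left(2 x \right)}}{6} + \frac{5 x \cos{\left(2 x \right)}}{2} - \frac{5 \sin{\left(2 x \right)}}{4} - \frac{23 \cos{\left(2 x \right)}}{12} is an antiderivative of f.
Check: d/dx[\frac{5 x^{2} \cos{\left(2 x \right)}}{6} - \frac{5 x \sin{\left(2 x \right)}}{6} + \frac{5 x \cos{\left(2 x \right)}}{2} - \frac{5 \sin{\left(2 x \right)}}{4} - \frac{23 \cos{\left(2 x \right)}}{12}] = - \frac{5 x^{2} \sin{\left(2 x \right)}}{3} - 5 x \sin{\left(2 x \right)} + 3 \sin{\left(2 x \right)} = f(x).
F(3) = - \frac{15 \sin{\left(6 \right)}}{4} + \frac{157 \cos{\left(6 \right)}}{12}; F(-1) = \frac{5 \sin{\left(2 \right)}}{12} - \frac{43 \cos{\left(2 \right)}}{12}.
Integral = F(3) - F(-1) = \frac{43 \cos{\left(2 \right)}}{12} - \frac{5 \sin{\left(2 \right)}}{12} - \frac{15 \sin{\left(6 \right)}}{4} + \frac{157 \cos{\left(6 \right)}}{12}.

Antiderivative: F(x) = \frac{5 x^{2} \cos{\left(2 x \right)}}{6} - \frac{5 x \sin{\left(2 x \right)}}{6} + \frac{5 x \cos{\left(2 x \right)}}{2} - \frac{5 \sin{\left(2 x \right)}}{4} - \frac{23 \cos{\left(2 x \right)}}{12}; value = \frac{43 \cos{\left(2 \right)}}{12} - \frac{5 \sin{\left(2 \right)}}{12} - \frac{15 \sin{\left(6 \right)}}{4} + \frac{157 \cos{\left(6 \right)}}{12}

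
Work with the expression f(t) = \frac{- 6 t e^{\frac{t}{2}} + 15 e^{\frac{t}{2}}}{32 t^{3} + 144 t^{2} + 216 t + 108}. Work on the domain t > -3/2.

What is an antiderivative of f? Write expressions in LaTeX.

An antiderivative is F(t) = - \frac{3 e^{\frac{t}{2}}}{2 \left(2 t + 3\right)^{2}}.

f has the shape u'v + uv' for u = - \frac{3}{2 \left(2 t + 3\right)^{2}} and v = e^{\frac{t}{2}} — it is the derivative of the product u*v.
Check: d/dt[- \frac{3 e^{\frac{t}{2}}}{2 \left(2 t + 3\right)^{2}}] = \frac{- 6 t e^{\frac{t}{2}} + 15 e^{\frac{t}{2}}}{32 t^{3} + 144 t^{2} + 216 t + 108} = f(t).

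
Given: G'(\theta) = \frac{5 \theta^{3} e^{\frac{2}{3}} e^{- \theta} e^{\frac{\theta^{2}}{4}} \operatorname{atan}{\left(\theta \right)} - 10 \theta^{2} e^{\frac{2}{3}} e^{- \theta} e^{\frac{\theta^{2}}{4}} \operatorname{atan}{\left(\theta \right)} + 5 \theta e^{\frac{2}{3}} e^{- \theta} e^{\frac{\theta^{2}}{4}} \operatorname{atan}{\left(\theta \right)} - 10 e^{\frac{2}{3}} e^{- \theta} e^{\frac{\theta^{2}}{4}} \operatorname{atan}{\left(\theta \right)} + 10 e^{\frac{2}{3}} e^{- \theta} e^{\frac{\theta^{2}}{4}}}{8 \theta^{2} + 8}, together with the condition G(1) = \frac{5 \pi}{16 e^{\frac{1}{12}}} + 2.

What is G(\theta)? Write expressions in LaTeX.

G(\theta) = \frac{5 e^{\frac{\theta^{2}}{4} - \theta + \frac{2}{3}} \operatorname{atan}{\left(\theta \right)}}{4} + 2

Recognize the product-rule pattern: G'(\theta) = u'v + uv' with u = \frac{5 \operatorname{atan}{\left(\theta \right)}}{4}, v = e^{\frac{\theta^{2}}{4} - \theta + \frac{2}{3}}, so integration by parts undoes it.
A general antiderivative is \frac{5 e^{\frac{\theta^{2}}{4} - \theta + \frac{2}{3}} \operatorname{atan}{\left(\theta \right)}}{4} + C.
The condition gives C = \frac{5 \pi}{16 e^{\frac{1}{12}}} + 2 - (\frac{5 \pi}{16 e^{\frac{1}{12}}}) = 2.
So G(\theta) = \frac{5 e^{\frac{\theta^{2}}{4} - \theta + \frac{2}{3}} \operatorname{atan}{\left(\theta \right)}}{4} + 2.
Check: d/d\theta[\frac{5 e^{\frac{\theta^{2}}{4} - \theta + \frac{2}{3}} \operatorname{atan}{\left(\theta \right)}}{4} + 2] = \frac{5 \theta^{3} e^{\frac{2}{3}} e^{- \theta} e^{\frac{\theta^{2}}{4}} \operatorname{atan}{\left(\theta \right)} - 10 \theta^{2} e^{\frac{2}{3}} e^{- \theta} e^{\frac{\theta^{2}}{4}} \operatorname{atan}{\left(\theta \right)} + 5 \theta e^{\frac{2}{3}} e^{- \theta} e^{\frac{\theta^{2}}{4}} \operatorname{atan}{\left(\theta \right)} - 10 e^{\frac{2}{3}} e^{- \theta} e^{\frac{\theta^{2}}{4}} \operatorname{atan}{\left(\theta \right)} + 10 e^{\frac{2}{3}} e^{- \theta} e^{\frac{\theta^{2}}{4}}}{8 \theta^{2} + 8} = G'(\theta).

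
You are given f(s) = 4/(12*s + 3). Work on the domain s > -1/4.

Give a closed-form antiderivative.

Recover f(s) by differentiating a candidate F(s); any mismatch rules it out.
Check: d/ds[log(2*s + 1/2)/3] = 4/(12*s + 3) = f(s).

An antiderivative is F(s) = log(2*s + 1/2)/3.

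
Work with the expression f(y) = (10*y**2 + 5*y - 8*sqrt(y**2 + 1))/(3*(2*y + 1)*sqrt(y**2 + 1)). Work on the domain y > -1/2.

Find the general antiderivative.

F(y) = 5*sqrt(y**2 + 1)/3 - 4*log(2*y + 1)/3 + C

Differentiate the proposed F(y) back; it has to land on f(y) exactly.
Check: d/dy[5*sqrt(y**2 + 1)/3 - 4*log(2*y + 1)/3] = (10*y**2 + 5*y - 8*sqrt(y**2 + 1))/(6*y*sqrt(y**2 + 1) + 3*sqrt(y**2 + 1)), which equals f(y).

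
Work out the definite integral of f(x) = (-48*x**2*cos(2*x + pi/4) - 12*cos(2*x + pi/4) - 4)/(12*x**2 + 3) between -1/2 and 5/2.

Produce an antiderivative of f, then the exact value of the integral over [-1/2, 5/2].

Antiderivative: F(x) = -2*sin(2*x + pi/4) - 2*atan(2*x)/3; value = -2*atan(5)/3 - pi/6 + 2*cos(pi/4 + 1) - 2*sin(pi/4 + 5)

Check any antiderivative F(x) by computing F'(x) and comparing it with f(x).
F(x) = -2*sin(2*x + pi/4) - 2*atan(2*x)/3 is an antiderivative of f.
Check: d/dx[-2*sin(2*x + pi/4) - 2*atan(2*x)/3] = (-48*x**2*cos(2*x + pi/4) - 12*cos(2*x + pi/4) - 4)/(12*x**2 + 3) = f(x).
F(5/2) = -2*atan(5)/3 - 2*sin(pi/4 + 5); F(-1/2) = -2*cos(pi/4 + 1) + pi/6.
Integral = F(5/2) - F(-1/2) = -2*atan(5)/3 - pi/6 + 2*cos(pi/4 + 1) - 2*sin(pi/4 + 5).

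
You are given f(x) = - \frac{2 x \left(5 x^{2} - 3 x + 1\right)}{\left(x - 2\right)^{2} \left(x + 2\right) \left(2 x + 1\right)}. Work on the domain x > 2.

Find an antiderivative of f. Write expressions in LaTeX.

The denominator factors as \left(x - 2\right)^{2} \left(x + 2\right) \left(2 x + 1\right); partial fractions split f into directly integrable pieces: \frac{2}{5 \left(2 x + 1\right)} - \frac{9}{4 \left(x + 2\right)} - \frac{59}{20 \left(x - 2\right)} - \frac{3}{\left(x - 2\right)^{2}}.
Check: d/dx[- \frac{59 \log{\left(x - 2 \right)}}{20} + \frac{\log{\left(x + \frac{1}{2} \right)}}{5} - \frac{9 \log{\left(x + 2 \right)}}{4} + \frac{3}{x - 2}] = \frac{- 10 x^{3} + 6 x^{2} - 2 x}{2 x^{4} - 3 x^{3} - 10 x^{2} + 12 x + 8}, which equals f(x).

An antiderivative is F(x) = - \frac{59 \log{\left(x - 2 \right)}}{20} + \frac{\log{\left(x + \frac{1}{2} \right)}}{5} - \frac{9 \log{\left(x + 2 \right)}}{4} + \frac{3}{x - 2}.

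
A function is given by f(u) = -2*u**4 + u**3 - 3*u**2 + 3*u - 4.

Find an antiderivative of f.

An antiderivative is F(u) = -2*u**5/5 + u**4/4 - u**3 + 3*u**2/2 - 4*u.

Integrate term by term and add the pieces.
Check: d/du[-2*u**5/5 + u**4/4 - u**3 + 3*u**2/2 - 4*u] = -2*u**4 + u**3 - 3*u**2 + 3*u - 4 = f(u).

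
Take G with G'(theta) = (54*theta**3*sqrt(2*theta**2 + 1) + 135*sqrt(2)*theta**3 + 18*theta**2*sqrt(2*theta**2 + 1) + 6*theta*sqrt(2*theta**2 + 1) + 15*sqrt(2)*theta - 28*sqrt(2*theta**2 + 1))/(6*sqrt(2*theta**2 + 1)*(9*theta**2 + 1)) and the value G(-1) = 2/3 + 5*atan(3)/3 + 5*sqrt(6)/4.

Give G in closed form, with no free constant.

G(theta) = -(-6*theta**2 - 4*theta - 15*sqrt(2)*sqrt(2*theta**2 + 1) + 20*atan(3*theta) - 6)/12

Since d/dtheta undoes antidifferentiation here, G(theta) must give back the stated G'(theta).
A general antiderivative is theta**2/2 + theta/3 + 5*sqrt(4*theta**2 + 2)/4 - 5*atan(3*theta)/3 + C.
The condition gives C = 2/3 + 5*atan(3)/3 + 5*sqrt(6)/4 - (1/6 + 5*atan(3)/3 + 5*sqrt(6)/4) = 1/2.
So G(theta) = -(-6*theta**2 - 4*theta - 15*sqrt(2)*sqrt(2*theta**2 + 1) + 20*atan(3*theta) - 6)/12.
Check: d/dtheta[-(-6*theta**2 - 4*theta - 15*sqrt(2)*sqrt(2*theta**2 + 1) + 20*atan(3*theta) - 6)/12] = (54*theta**3*sqrt(2*theta**2 + 1) + 135*sqrt(2)*theta**3 + 18*theta**2*sqrt(2*theta**2 + 1) + 6*theta*sqrt(2*theta**2 + 1) + 15*sqrt(2)*theta - 28*sqrt(2*theta**2 + 1))/(54*theta**2*sqrt(2*theta**2 + 1) + 6*sqrt(2*theta**2 + 1)), which equals G'(theta).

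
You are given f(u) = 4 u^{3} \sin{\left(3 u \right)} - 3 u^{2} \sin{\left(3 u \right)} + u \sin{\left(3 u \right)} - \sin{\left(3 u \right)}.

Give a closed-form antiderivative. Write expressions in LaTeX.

Integrate term by term and add the pieces.
Check: d/du[- \frac{4 u^{3} \cos{\left(3 u \right)}}{3} + \frac{4 u^{2} \sin{\left(3 u \right)}}{3} + u^{2} \cos{\left(3 u \right)} - \frac{2 u \sin{\left(3 u \right)}}{3} + \frac{5 u \cos{\left(3 u \right)}}{9} - \frac{5 \sin{\left(3 u \right)}}{27} + \frac{\cos{\left(3 u \right)}}{9}] = 4 u^{3} \sin{\left(3 u \right)} - 3 u^{2} \sin{\left(3 u \right)} + u \sin{\left(3 u \right)} - \sin{\left(3 u \right)} = f(u).

An antiderivative is F(u) = - \frac{4 u^{3} \cos{\left(3 u \right)}}{3} + \frac{4 u^{2} \sin{\left(3 u \right)}}{3} + u^{2} \cos{\left(3 u \right)} - \frac{2 u \sin{\left(3 u \right)}}{3} + \frac{5 u \cos{\left(3 u \right)}}{9} - \frac{5 \sin{\left(3 u \right)}}{27} + \frac{\cos{\left(3 u \right)}}{9}.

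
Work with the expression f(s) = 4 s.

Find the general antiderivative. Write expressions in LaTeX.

Recover f(s) by differentiating a candidate F(s); any mismatch rules it out.
Check: d/ds[2 \left(s^{2} + 2\right)] = 4 s = f(s).

F(s) = 2 \left(s^{2} + 2\right) + C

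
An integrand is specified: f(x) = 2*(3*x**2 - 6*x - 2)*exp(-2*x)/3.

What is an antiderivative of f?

An antiderivative is F(x) = -x**2*exp(-2*x) + x*exp(-2*x) + 7*exp(-2*x)/6.

f has the shape u'v + uv' for u = -x**2 + x + 7/6 and v = exp(-2*x) — it is the derivative of the product u*v.
Check: d/dx[-x**2*exp(-2*x) + x*exp(-2*x) + 7*exp(-2*x)/6] = (6*x**2 - 12*x - 4)*exp(-2*x)/3, which equals f(x).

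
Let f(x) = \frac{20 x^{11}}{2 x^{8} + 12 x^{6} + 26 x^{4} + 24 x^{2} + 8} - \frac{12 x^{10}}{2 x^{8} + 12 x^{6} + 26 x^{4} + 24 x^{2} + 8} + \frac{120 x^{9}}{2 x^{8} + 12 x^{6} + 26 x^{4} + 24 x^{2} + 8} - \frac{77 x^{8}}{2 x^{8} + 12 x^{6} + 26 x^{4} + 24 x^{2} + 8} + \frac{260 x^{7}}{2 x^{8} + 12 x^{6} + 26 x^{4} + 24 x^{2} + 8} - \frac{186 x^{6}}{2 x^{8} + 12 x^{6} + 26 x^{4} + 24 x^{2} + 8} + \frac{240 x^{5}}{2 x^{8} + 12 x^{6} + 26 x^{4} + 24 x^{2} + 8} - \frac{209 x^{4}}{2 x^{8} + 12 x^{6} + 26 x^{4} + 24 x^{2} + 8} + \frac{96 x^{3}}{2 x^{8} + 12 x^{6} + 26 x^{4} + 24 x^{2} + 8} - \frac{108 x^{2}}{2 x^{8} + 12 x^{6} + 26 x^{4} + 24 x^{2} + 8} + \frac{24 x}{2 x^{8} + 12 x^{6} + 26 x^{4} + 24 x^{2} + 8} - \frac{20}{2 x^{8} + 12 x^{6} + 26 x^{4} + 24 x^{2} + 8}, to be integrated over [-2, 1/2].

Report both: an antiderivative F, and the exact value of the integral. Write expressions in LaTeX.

Antiderivative: F(x) = \frac{5 x^{4}}{2} - 2 x^{3} - \frac{5 x}{2} - \frac{2}{x^{4} + 3 x^{2} + 2}; value = - \frac{90703}{1440}

Integrate term by term and add the pieces.
F(x) = \frac{5 x^{4}}{2} - 2 x^{3} - \frac{5 x}{2} - \frac{2}{x^{4} + 3 x^{2} + 2} is an antiderivative of f.
Check: d/dx[\frac{5 x^{4}}{2} - 2 x^{3} - \frac{5 x}{2} - \frac{2}{x^{4} + 3 x^{2} + 2}] = \frac{20 x^{11} - 12 x^{10} + 120 x^{9} - 77 x^{8} + 260 x^{7} - 186 x^{6} + 240 x^{5} - 209 x^{4} + 96 x^{3} - 108 x^{2} + 24 x - 20}{2 x^{8} + 12 x^{6} + 26 x^{4} + 24 x^{2} + 8}, which equals f(x).
F(1/2) = - \frac{2959}{1440}; F(-2) = \frac{914}{15}.
Integral = F(1/2) - F(-2) = - \frac{90703}{1440}.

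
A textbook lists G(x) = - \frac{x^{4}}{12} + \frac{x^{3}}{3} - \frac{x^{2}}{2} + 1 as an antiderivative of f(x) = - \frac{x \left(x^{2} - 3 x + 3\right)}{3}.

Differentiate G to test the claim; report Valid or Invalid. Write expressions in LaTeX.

d/dx[G] = - \frac{x^{3}}{3} + x^{2} - x
This equals f(x) exactly, so the claim holds.

Valid: G'(x) = f(x).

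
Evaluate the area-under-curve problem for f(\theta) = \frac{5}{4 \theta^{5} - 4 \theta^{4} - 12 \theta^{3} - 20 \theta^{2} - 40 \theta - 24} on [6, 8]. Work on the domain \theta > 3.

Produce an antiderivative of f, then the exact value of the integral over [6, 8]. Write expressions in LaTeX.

The denominator factors as 4 \left(\theta - 3\right) \left(\theta + 1\right)^{2} \left(\theta^{2} + 2\right); partial fractions split f into directly integrable pieces: \frac{5 \left(7 \theta - 1\right)}{396 \left(\theta^{2} + 2\right)} - \frac{55}{576 \left(\theta + 1\right)} - \frac{5}{48 \left(\theta + 1\right)^{2}} + \frac{5}{704 \left(\theta - 3\right)}.
F(\theta) = \frac{45 \theta \log{\left(\theta - 3 \right)} - 605 \theta \log{\left(\theta + 1 \right)} + 280 \theta \log{\left(\theta^{2} + 2 \right)} - 40 \sqrt{2} \theta \operatorname{atan}{\left(\frac{\sqrt{2} \theta}{2} \right)} + 45 \log{\left(\theta - 3 \right)} - 605 \log{\left(\theta + 1 \right)} + 280 \log{\left(\theta^{2} + 2 \right)} - 40 \sqrt{2} \operatorname{atan}{\left(\frac{\sqrt{2} \theta}{2} \right)} + 660}{6336 \theta + 6336} is an antiderivative of f.
Check: d/d\theta[\frac{45 \theta \log{\left(\theta - 3 \right)} - 605 \theta \log{\left(\theta + 1 \right)} + 280 \theta \log{\left(\theta^{2} + 2 \right)} - 40 \sqrt{2} \theta \operatorname{atan}{\left(\frac{\sqrt{2} \theta}{2} \right)} + 45 \log{\left(\theta - 3 \right)} - 605 \log{\left(\theta + 1 \right)} + 280 \log{\left(\theta^{2} + 2 \right)} - 40 \sqrt{2} \operatorname{atan}{\left(\frac{\sqrt{2} \theta}{2} \right)} + 660}{6336 \theta + 6336}] = \frac{5}{4 \theta^{5} - 4 \theta^{4} - 12 \theta^{3} - 20 \theta^{2} - 40 \theta - 24} = f(\theta).
F(8) = - \frac{55 \log{\left(9 \right)}}{576} - \frac{5 \sqrt{2} \operatorname{atan}{\left(4 \sqrt{2} \right)}}{792} + \frac{5 \log{\left(5 \right)}}{704} + \frac{5}{432} + \frac{35 \log{\left(66 \right)}}{792}; F(6) = - \frac{55 \log{\left(7 \right)}}{576} - \frac{5 \sqrt{2} \operatorname{atan}{\left(3 \sqrt{2} \right)}}{792} + \frac{5 \log{\left(3 \right)}}{704} + \frac{5}{336} + \frac{35 \log{\left(38 \right)}}{792}.
Integral = F(8) - F(6) = - \frac{55 \log{\left(9 \right)}}{576} - \frac{35 \log{\left(38 \right)}}{792} - \frac{5 \sqrt{2} \operatorname{atan}{\left(4 \sqrt{2} \right)}}{792} - \frac{5 \log{\left(3 \right)}}{704} - \frac{5}{1512} + \frac{5 \log{\left(5 \right)}}{704} + \frac{5 \sqrt{2} \operatorname{atan}{\left(3 \sqrt{2} \right)}}{792} + \frac{35 \log{\left(66 \right)}}{792} + \frac{55 \log{\left(7 \right)}}{576}.

Antiderivative: F(\theta) = \frac{45 \theta \log{\left(\theta - 3 \right)} - 605 \theta \log{\left(\theta + 1 \right)} + 280 \theta \log{\left(\theta^{2} + 2 \right)} - 40 \sqrt{2} \theta \operatorname{atan}{\left(\frac{\sqrt{2} \theta}{2} \right)} + 45 \log{\left(\theta - 3 \right)} - 605 \log{\left(\theta + 1 \right)} + 280 \log{\left(\theta^{2} + 2 \right)} - 40 \sqrt{2} \operatorname{atan}{\left(\frac{\sqrt{2} \theta}{2} \right)} + 660}{6336 \theta + 6336}; value = - \frac{55 \log{\left(9 \right)}}{576} - \frac{35 \log{\left(38 \right)}}{792} - \frac{5 \sqrt{2} \operatorname{atan}{\left(4 \sqrt{2} \right)}}{792} - \frac{5 \log{\left(3 \right)}}{704} - \frac{5}{1512} + \frac{5 \log{\left(5 \right)}}{704} + \frac{5 \sqrt{2} \operatorname{atan}{\left(3 \sqrt{2} \right)}}{792} + \frac{35 \log{\left(66 \right)}}{792} + \frac{55 \log{\left(7 \right)}}{576}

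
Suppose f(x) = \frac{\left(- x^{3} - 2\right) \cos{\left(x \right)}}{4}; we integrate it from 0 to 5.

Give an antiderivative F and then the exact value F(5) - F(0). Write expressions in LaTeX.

Antiderivative: F(x) = - \frac{x^{3} \sin{\left(x \right)}}{4} - \frac{3 x^{2} \cos{\left(x \right)}}{4} + \frac{3 x \sin{\left(x \right)}}{2} - \frac{\sin{\left(x \right)}}{2} + \frac{3 \cos{\left(x \right)}}{2}; value = - \frac{69 \cos{\left(5 \right)}}{4} - \frac{3}{2} - \frac{97 \sin{\left(5 \right)}}{4}

Any candidate F(x) must reproduce f(x) exactly when differentiated.
F(x) = - \frac{x^{3} \sin{\left(x \right)}}{4} - \frac{3 x^{2} \cos{\left(x \right)}}{4} + \frac{3 x \sin{\left(x \right)}}{2} - \frac{\sin{\left(x \right)}}{2} + \frac{3 \cos{\left(x \right)}}{2} is an antiderivative of f.
Check: d/dx[- \frac{x^{3} \sin{\left(x \right)}}{4} - \frac{3 x^{2} \cos{\left(x \right)}}{4} + \frac{3 x \sin{\left(x \right)}}{2} - \frac{\sin{\left(x \right)}}{2} + \frac{3 \cos{\left(x \right)}}{2}] = - \frac{x^{3} \cos{\left(x \right)}}{4} - \frac{\cos{\left(x \right)}}{2}, which equals f(x).
F(5) = - \frac{69 \cos{\left(5 \right)}}{4} - \frac{97 \sin{\left(5 \right)}}{4}; F(0) = \frac{3}{2}.
Integral = F(5) - F(0) = - \frac{69 \cos{\left(5 \right)}}{4} - \frac{3}{2} - \frac{97 \sin{\left(5 \right)}}{4}.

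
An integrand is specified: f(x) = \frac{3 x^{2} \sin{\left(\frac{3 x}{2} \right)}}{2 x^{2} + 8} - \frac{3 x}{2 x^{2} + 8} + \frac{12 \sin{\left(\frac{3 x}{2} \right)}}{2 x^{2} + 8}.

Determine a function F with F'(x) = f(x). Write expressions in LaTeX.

An antiderivative is F(x) = - \frac{3 \log{\left(\frac{x^{2}}{2} + 2 \right)} + 4 \cos{\left(\frac{3 x}{2} \right)}}{4}.

Integrate term by term and add the pieces.
Check: d/dx[- \frac{3 \log{\left(\frac{x^{2}}{2} + 2 \right)} + 4 \cos{\left(\frac{3 x}{2} \right)}}{4}] = \frac{3 x^{2} \sin{\left(\frac{3 x}{2} \right)} - 3 x + 12 \sin{\left(\frac{3 x}{2} \right)}}{2 x^{2} + 8}, which equals f(x).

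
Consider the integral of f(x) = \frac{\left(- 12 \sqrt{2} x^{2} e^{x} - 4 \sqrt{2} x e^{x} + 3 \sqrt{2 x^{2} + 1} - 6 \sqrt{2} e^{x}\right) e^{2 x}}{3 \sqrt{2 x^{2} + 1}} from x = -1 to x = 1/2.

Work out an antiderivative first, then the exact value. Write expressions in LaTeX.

Antiderivative: F(x) = \frac{\left(- 4 \sqrt{2} \sqrt{2 x^{2} + 1} e^{x} + 3\right) e^{2 x}}{6}; value = - \frac{2 \sqrt{3} e^{\frac{3}{2}}}{3} - \frac{1}{2 e^{2}} + \frac{2 \sqrt{6}}{3 e^{3}} + \frac{e}{2}

Recognize the product-rule pattern: f = u'v + uv' with u = - \frac{2 \sqrt{4 x^{2} + 2}}{3} + \frac{e^{- x}}{2}, v = e^{3 x}, so integration by parts undoes it.
F(x) = \frac{\left(- 4 \sqrt{2} \sqrt{2 x^{2} + 1} e^{x} + 3\right) e^{2 x}}{6} is an antiderivative of f.
Check: d/dx[\frac{\left(- 4 \sqrt{2} \sqrt{2 x^{2} + 1} e^{x} + 3\right) e^{2 x}}{6}] = \frac{- 12 \sqrt{2} x^{2} e^{3 x} - 4 \sqrt{2} x e^{3 x} + 3 \sqrt{2 x^{2} + 1} e^{2 x} - 6 \sqrt{2} e^{3 x}}{3 \sqrt{2 x^{2} + 1}}, which equals f(x).
F(1/2) = - \frac{2 \sqrt{3} e^{\frac{3}{2}}}{3} + \frac{e}{2}; F(-1) = - \frac{2 \sqrt{6}}{3 e^{3}} + \frac{1}{2 e^{2}}.
Integral = F(1/2) - F(-1) = - \frac{2 \sqrt{3} e^{\frac{3}{2}}}{3} - \frac{1}{2 e^{2}} + \frac{2 \sqrt{6}}{3 e^{3}} + \frac{e}{2}.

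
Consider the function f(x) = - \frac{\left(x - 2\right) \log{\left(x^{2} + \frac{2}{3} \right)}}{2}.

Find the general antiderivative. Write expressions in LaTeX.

F(x) = - \frac{x^{2} \log{\left(x^{2} + \frac{2}{3} \right)}}{4} + \frac{x^{2}}{4} + x \log{\left(x^{2} + \frac{2}{3} \right)} - 2 x - \frac{\log{\left(x^{2} + \frac{2}{3} \right)}}{6} + \frac{2 \sqrt{6} \operatorname{atan}{\left(\frac{\sqrt{6} x}{2} \right)}}{3} + C

Any candidate F(x) must reproduce f(x) exactly when differentiated.
Check: d/dx[- \frac{x^{2} \log{\left(x^{2} + \frac{2}{3} \right)}}{4} + \frac{x^{2}}{4} + x \log{\left(x^{2} + \frac{2}{3} \right)} - 2 x - \frac{\log{\left(x^{2} + \frac{2}{3} \right)}}{6} + \frac{2 \sqrt{6} \operatorname{atan}{\left(\frac{\sqrt{6} x}{2} \right)}}{3}] = - \frac{x \log{\left(x^{2} + \frac{2}{3} \right)}}{2} + \log{\left(x^{2} + \frac{2}{3} \right)}, which equals f(x).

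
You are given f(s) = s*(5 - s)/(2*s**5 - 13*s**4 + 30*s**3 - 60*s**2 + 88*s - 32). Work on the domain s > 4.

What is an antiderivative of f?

An antiderivative is F(s) = log(s - 4)/70 - log(s - 2)/8 + 6*log(s - 1/2)/119 + 41*log(s**2 + 4)/1360 + 57*atan(s/2)/680.

Factor the denominator ((s - 4)*(s - 2)*(2*s - 1)*(s**2 + 4)) and decompose: f = (41*s + 114)/(680*(s**2 + 4)) + 12/(119*(2*s - 1)) - 1/(8*(s - 2)) + 1/(70*(s - 4)); each piece integrates to a log, atan, or power term.
Check: d/ds[log(s - 4)/70 - log(s - 2)/8 + 6*log(s - 1/2)/119 + 41*log(s**2 + 4)/1360 + 57*atan(s/2)/680] = (-s**2 + 5*s)/(2*s**5 - 13*s**4 + 30*s**3 - 60*s**2 + 88*s - 32), which equals f(s).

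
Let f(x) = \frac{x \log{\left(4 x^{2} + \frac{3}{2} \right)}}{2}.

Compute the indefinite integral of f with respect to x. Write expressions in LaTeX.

Whatever form F(x) takes, F'(x) = f(x) is non-negotiable.
Check: d/dx[\frac{8 x^{2} \log{\left(4 x^{2} + \frac{3}{2} \right)} - 8 x^{2} + 3 \log{\left(8 x^{2} + 3 \right)}}{32}] = \frac{x \log{\left(4 x^{2} + \frac{3}{2} \right)}}{2} = f(x).

F(x) = \frac{8 x^{2} \log{\left(4 x^{2} + \frac{3}{2} \right)} - 8 x^{2} + 3 \log{\left(8 x^{2} + 3 \right)}}{32} + C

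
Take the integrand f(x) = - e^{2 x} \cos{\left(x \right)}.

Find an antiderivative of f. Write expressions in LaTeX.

Whatever form F(x) takes, F'(x) = f(x) is non-negotiable.
Check: d/dx[- \frac{e^{2 x} \sin{\left(x \right)}}{5} - \frac{2 e^{2 x} \cos{\left(x \right)}}{5}] = - e^{2 x} \cos{\left(x \right)} = f(x).

An antiderivative is F(x) = - \frac{e^{2 x} \sin{\left(x \right)}}{5} - \frac{2 e^{2 x} \cos{\left(x \right)}}{5}.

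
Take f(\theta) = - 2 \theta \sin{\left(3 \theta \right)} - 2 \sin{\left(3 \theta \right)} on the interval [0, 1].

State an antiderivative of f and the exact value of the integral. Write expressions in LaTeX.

Antiderivative: F(\theta) = \frac{2 \left(3 \theta \cos{\left(3 \theta \right)} - \sin{\left(3 \theta \right)} + 3 \cos{\left(3 \theta \right)}\right)}{9}; value = \frac{4 \cos{\left(3 \right)}}{3} - \frac{2}{3} - \frac{2 \sin{\left(3 \right)}}{9}

Integrate term by term and add the pieces.
F(\theta) = \frac{2 \left(3 \theta \cos{\left(3 \theta \right)} - \sin{\left(3 \theta \right)} + 3 \cos{\left(3 \theta \right)}\right)}{9} is an antiderivative of f.
Check: d/d\theta[\frac{2 \left(3 \theta \cos{\left(3 \theta \right)} - \sin{\left(3 \theta \right)} + 3 \cos{\left(3 \theta \right)}\right)}{9}] = - 2 \theta \sin{\left(3 \theta \right)} - 2 \sin{\left(3 \theta \right)} = f(\theta).
F(1) = \frac{4 \cos{\left(3 \right)}}{3} - \frac{2 \sin{\left(3 \right)}}{9}; F(0) = \frac{2}{3}.
Integral = F(1) - F(0) = \frac{4 \cos{\left(3 \right)}}{3} - \frac{2}{3} - \frac{2 \sin{\left(3 \right)}}{9}.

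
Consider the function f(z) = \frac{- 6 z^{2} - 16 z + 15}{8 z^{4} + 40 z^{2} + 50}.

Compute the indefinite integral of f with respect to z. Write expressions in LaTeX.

f has the shape u'v + uv' for u = \frac{1}{z^{2} + \frac{5}{2}} and v = \frac{3 z}{4} + 1 — it is the derivative of the product u*v.
Check: d/dz[\frac{3 z + 4}{4 z^{2} + 10}] = \frac{- 6 z^{2} - 16 z + 15}{8 z^{4} + 40 z^{2} + 50} = f(z).

F(z) = \frac{3 z + 4}{4 z^{2} + 10} + C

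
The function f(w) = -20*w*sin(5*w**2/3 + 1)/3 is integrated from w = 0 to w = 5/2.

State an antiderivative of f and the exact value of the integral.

The substitution u = 5*w**2/3 + 1 works: f is exactly (dF/du)*(du/dw) for that inner function.
F(w) = 2*cos(5*w**2/3 + 1) is an antiderivative of f.
Check: d/dw[2*cos(5*w**2/3 + 1)] = -20*w*sin(5*w**2/3 + 1)/3 = f(w).
F(5/2) = 2*cos(137/12); F(0) = 2*cos(1).
Integral = F(5/2) - F(0) = -2*cos(1) + 2*cos(137/12).

Antiderivative: F(w) = 2*cos(5*w**2/3 + 1); value = -2*cos(1) + 2*cos(137/12)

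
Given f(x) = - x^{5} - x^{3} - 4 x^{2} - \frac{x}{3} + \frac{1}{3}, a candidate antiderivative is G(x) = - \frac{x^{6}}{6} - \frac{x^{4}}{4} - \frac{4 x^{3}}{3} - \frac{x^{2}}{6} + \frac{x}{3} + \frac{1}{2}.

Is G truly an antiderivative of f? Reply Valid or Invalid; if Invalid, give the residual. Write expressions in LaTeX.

d/dx[G] = - x^{5} - x^{3} - 4 x^{2} - \frac{x}{3} + \frac{1}{3}
This equals f(x) exactly, so the claim holds.

Valid - the claim checks out under differentiation.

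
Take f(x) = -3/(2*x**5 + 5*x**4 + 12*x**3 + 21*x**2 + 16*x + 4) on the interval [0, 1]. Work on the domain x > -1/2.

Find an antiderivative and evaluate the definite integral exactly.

Antiderivative: F(x) = 3*(-400*(x + 1)*log(x + 1/2) + 408*(x + 1)*log(x + 1) - 4*(x + 1)*log(x**2 + 4) + 19*(x + 1)*atan(x/2) - 170)/(850*(x + 1)); value = -24*log(3/2)/17 - 6*log(5)/425 + 6*log(4)/425 + 12*log(2)/425 + 57*atan(1/2)/850 + 3/10

The denominator factors as (x + 1)**2*(2*x + 1)*(x**2 + 4); partial fractions split f into directly integrable pieces: -3*(4*x - 19)/(425*(x**2 + 4)) - 48/(17*(2*x + 1)) + 36/(25*(x + 1)) + 3/(5*(x + 1)**2).
F(x) = 3*(-400*(x + 1)*log(x + 1/2) + 408*(x + 1)*log(x + 1) - 4*(x + 1)*log(x**2 + 4) + 19*(x + 1)*atan(x/2) - 170)/(850*(x + 1)) is an antiderivative of f.
Check: d/dx[3*(-400*(x + 1)*log(x + 1/2) + 408*(x + 1)*log(x + 1) - 4*(x + 1)*log(x**2 + 4) + 19*(x + 1)*atan(x/2) - 170)/(850*(x + 1))] = -3/(2*x**5 + 5*x**4 + 12*x**3 + 21*x**2 + 16*x + 4) = f(x).
F(1) = -24*log(3/2)/17 - 3/10 - 6*log(5)/425 + 57*atan(1/2)/850 + 36*log(2)/25; F(0) = -3/5 - 6*log(4)/425 + 24*log(2)/17.
Integral = F(1) - F(0) = -24*log(3/2)/17 - 6*log(5)/425 + 6*log(4)/425 + 12*log(2)/425 + 57*atan(1/2)/850 + 3/10.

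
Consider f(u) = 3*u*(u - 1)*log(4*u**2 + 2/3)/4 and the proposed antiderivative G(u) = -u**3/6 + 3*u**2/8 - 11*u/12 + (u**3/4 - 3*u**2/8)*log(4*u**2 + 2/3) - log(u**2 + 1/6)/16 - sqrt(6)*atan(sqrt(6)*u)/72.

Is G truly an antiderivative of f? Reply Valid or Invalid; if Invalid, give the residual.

Invalid: d/du[G] - f = -1, which is not 0.

d/du[G] = 3*u**2*log(2*u**2 + 1/3)/4 + 3*u**2*log(2)/4 - 3*u*log(2*u**2 + 1/3)/4 - 3*u*log(2)/4 - 1
d/du[G] - f(u) = -1 != 0.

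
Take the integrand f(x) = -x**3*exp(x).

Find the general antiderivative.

f has the shape u'v + uv' for u = -x**3 + 3*x**2 - 6*x + 6 and v = exp(x) — it is the derivative of the product u*v.
Check: d/dx[-x**3*exp(x) + 3*x**2*exp(x) - 6*x*exp(x) + 6*exp(x)] = -x**3*exp(x) = f(x).

F(x) = -x**3*exp(x) + 3*x**2*exp(x) - 6*x*exp(x) + 6*exp(x) + C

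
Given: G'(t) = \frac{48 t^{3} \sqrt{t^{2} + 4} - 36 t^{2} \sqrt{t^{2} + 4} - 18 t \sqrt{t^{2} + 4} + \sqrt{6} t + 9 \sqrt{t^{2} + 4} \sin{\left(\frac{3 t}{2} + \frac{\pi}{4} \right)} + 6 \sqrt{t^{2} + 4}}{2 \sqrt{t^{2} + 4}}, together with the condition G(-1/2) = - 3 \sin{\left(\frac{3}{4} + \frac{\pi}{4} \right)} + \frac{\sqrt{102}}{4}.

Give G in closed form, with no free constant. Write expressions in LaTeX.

G(t) = \frac{\sqrt{2} \left(12 \sqrt{2} t^{4} - 12 \sqrt{2} t^{3} - 9 \sqrt{2} t^{2} + 6 \sqrt{2} t + 2 \sqrt{3} \sqrt{t^{2} + 4} - 6 \sqrt{2} \cos{\left(\frac{3 t}{2} + \frac{\pi}{4} \right)} + 3 \sqrt{2}\right)}{4}

Differentiate the proposed G(t) back; it has to land on the given G'(t).
A general antiderivative is \sqrt{\frac{3 t^{2}}{2} + 6} + \frac{3 \left(2 t^{2} - t - 1\right)^{2}}{2} - 3 \cos{\left(\frac{3 t}{2} + \frac{\pi}{4} \right)} + C.
The condition gives C = - 3 \sin{\left(\frac{3}{4} + \frac{\pi}{4} \right)} + \frac{\sqrt{102}}{4} - (- 3 \sin{\left(\frac{3}{4} + \frac{\pi}{4} \right)} + \frac{\sqrt{102}}{4}) = 0.
So G(t) = \frac{\sqrt{2} \left(12 \sqrt{2} t^{4} - 12 \sqrt{2} t^{3} - 9 \sqrt{2} t^{2} + 6 \sqrt{2} t + 2 \sqrt{3} \sqrt{t^{2} + 4} - 6 \sqrt{2} \cos{\left(\frac{3 t}{2} + \frac{\pi}{4} \right)} + 3 \sqrt{2}\right)}{4}.
Check: d/dt[\frac{\sqrt{2} \left(12 \sqrt{2} t^{4} - 12 \sqrt{2} t^{3} - 9 \sqrt{2} t^{2} + 6 \sqrt{2} t + 2 \sqrt{3} \sqrt{t^{2} + 4} - 6 \sqrt{2} \cos{\left(\frac{3 t}{2} + \frac{\pi}{4} \right)} + 3 \sqrt{2}\right)}{4}] = \frac{48 t^{3} \sqrt{t^{2} + 4} - 36 t^{2} \sqrt{t^{2} + 4} - 18 t \sqrt{t^{2} + 4} + \sqrt{6} t + 9 \sqrt{t^{2} + 4} \sin{\left(\frac{3 t}{2} + \frac{\pi}{4} \right)} + 6 \sqrt{t^{2} + 4}}{2 \sqrt{t^{2} + 4}} = G'(t).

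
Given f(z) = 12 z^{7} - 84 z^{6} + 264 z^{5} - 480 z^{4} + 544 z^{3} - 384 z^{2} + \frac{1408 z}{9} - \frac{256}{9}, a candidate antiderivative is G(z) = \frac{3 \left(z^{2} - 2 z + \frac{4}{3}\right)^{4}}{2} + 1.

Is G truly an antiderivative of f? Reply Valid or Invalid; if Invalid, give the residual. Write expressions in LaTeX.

Valid. The derivative of G reproduces f.

d/dz[G] = 12 z^{7} - 84 z^{6} + 264 z^{5} - 480 z^{4} + 544 z^{3} - 384 z^{2} + \frac{1408 z}{9} - \frac{256}{9}
This equals f(z) exactly, so the claim holds.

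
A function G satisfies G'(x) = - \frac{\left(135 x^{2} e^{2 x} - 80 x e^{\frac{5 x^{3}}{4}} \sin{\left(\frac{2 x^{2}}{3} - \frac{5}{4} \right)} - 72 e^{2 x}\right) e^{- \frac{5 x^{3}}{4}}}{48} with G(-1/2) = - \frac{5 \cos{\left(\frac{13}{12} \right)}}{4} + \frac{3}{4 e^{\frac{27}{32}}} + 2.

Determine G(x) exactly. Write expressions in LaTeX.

The proposed G(x) is checked by its d/dx: the result must match the given G'(x).
A general antiderivative is \frac{3 e^{- \frac{5 x^{3}}{4} + 2 x}}{4} - \frac{5 \cos{\left(\frac{2 x^{2}}{3} - \frac{5}{4} \right)}}{4} + C.
The condition gives C = - \frac{5 \cos{\left(\frac{13}{12} \right)}}{4} + \frac{3}{4 e^{\frac{27}{32}}} + 2 - (- \frac{5 \cos{\left(\frac{13}{12} \right)}}{4} + \frac{3}{4 e^{\frac{27}{32}}}) = 2.
So G(x) = - \frac{- 3 e^{2 x} e^{- \frac{5 x^{3}}{4}} + 5 \cos{\left(\frac{2 x^{2}}{3} - \frac{5}{4} \right)} - 8}{4}.
Check: d/dx[- \frac{- 3 e^{2 x} e^{- \frac{5 x^{3}}{4}} + 5 \cos{\left(\frac{2 x^{2}}{3} - \frac{5}{4} \right)} - 8}{4}] = \frac{\left(- 135 x^{2} e^{2 x} + 80 x e^{\frac{5 x^{3}}{4}} \sin{\left(\frac{2 x^{2}}{3} - \frac{5}{4} \right)} + 72 e^{2 x}\right) e^{- \frac{5 x^{3}}{4}}}{48}, which equals G'(x).

G(x) = - \frac{- 3 e^{2 x} e^{- \frac{5 x^{3}}{4}} + 5 \cos{\left(\frac{2 x^{2}}{3} - \frac{5}{4} \right)} - 8}{4}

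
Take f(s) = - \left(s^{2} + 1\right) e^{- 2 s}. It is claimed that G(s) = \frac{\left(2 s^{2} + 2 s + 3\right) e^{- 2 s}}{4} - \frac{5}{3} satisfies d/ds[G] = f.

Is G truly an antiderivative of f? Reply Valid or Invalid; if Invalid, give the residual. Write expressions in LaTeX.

Valid: G'(s) = f(s).

d/ds[G] = \left(- s^{2} - 1\right) e^{- 2 s}
This equals f(s) exactly, so the claim holds.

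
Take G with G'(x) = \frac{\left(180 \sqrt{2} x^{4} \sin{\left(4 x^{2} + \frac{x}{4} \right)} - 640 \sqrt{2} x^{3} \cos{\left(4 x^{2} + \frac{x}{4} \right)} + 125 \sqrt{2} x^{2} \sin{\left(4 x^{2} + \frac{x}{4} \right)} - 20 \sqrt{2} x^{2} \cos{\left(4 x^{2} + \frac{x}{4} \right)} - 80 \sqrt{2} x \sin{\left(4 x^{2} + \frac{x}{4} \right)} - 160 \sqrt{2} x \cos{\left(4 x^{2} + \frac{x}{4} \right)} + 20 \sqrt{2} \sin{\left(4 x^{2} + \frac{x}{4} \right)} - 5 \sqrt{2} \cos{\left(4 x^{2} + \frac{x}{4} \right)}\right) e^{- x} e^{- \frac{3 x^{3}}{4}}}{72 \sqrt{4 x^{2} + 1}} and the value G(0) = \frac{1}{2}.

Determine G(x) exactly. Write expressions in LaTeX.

G(x) = - \frac{5 \sqrt{2} \sqrt{4 x^{2} + 1} e^{- x} e^{- \frac{3 x^{3}}{4}} \sin{\left(4 x^{2} + \frac{x}{4} \right)} - 9}{18}

Differentiate the proposed G(x) back; it has to land on the given G'(x).
A general antiderivative is - \frac{5 \sqrt{2 x^{2} + \frac{1}{2}} e^{- \frac{3 x^{3}}{4} - x} \sin{\left(4 x^{2} + \frac{x}{4} \right)}}{9} + C.
The condition gives C = \frac{1}{2} - (0) = \frac{1}{2}.
So G(x) = - \frac{5 \sqrt{2} \sqrt{4 x^{2} + 1} e^{- x} e^{- \frac{3 x^{3}}{4}} \sin{\left(4 x^{2} + \frac{x}{4} \right)} - 9}{18}.
Check: d/dx[- \frac{5 \sqrt{2} \sqrt{4 x^{2} + 1} e^{- x} e^{- \frac{3 x^{3}}{4}} \sin{\left(4 x^{2} + \frac{x}{4} \right)} - 9}{18}] = \frac{\left(180 \sqrt{2} x^{4} \sin{\left(4 x^{2} + \frac{x}{4} \right)} - 640 \sqrt{2} x^{3} \cos{\left(4 x^{2} + \frac{x}{4} \right)} + 125 \sqrt{2} x^{2} \sin{\left(4 x^{2} + \frac{x}{4} \right)} - 20 \sqrt{2} x^{2} \cos{\left(4 x^{2} + \frac{x}{4} \right)} - 80 \sqrt{2} x \sin{\left(4 x^{2} + \frac{x}{4} \right)} - 160 \sqrt{2} x \cos{\left(4 x^{2} + \frac{x}{4} \right)} + 20 \sqrt{2} \sin{\left(4 x^{2} + \frac{x}{4} \right)} - 5 \sqrt{2} \cos{\left(4 x^{2} + \frac{x}{4} \right)}\right) e^{- x} e^{- \frac{3 x^{3}}{4}}}{72 \sqrt{4 x^{2} + 1}} = G'(x).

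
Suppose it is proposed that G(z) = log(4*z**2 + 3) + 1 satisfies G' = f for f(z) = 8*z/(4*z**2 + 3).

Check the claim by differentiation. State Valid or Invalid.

d/dz[G] = 8*z/(4*z**2 + 3)
This equals f(z) exactly, so the claim holds.

Valid. The derivative of G reproduces f.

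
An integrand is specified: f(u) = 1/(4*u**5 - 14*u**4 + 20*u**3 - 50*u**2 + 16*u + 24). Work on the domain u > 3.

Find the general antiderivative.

F(u) = (255*log(u - 3) - 1547*log(u - 1) + 1040*log(u + 1/2) + 126*log(u**2 + 4) + 651*atan(u/2))/92820 + C

The denominator factors as 2*(u - 3)*(u - 1)*(2*u + 1)*(u**2 + 4); partial fractions split f into directly integrable pieces: (6*u + 31)/(2210*(u**2 + 4)) + 8/(357*(2*u + 1)) - 1/(60*(u - 1)) + 1/(364*(u - 3)).
Check: d/du[(255*log(u - 3) - 1547*log(u - 1) + 1040*log(u + 1/2) + 126*log(u**2 + 4) + 651*atan(u/2))/92820] = 1/(4*u**5 - 14*u**4 + 20*u**3 - 50*u**2 + 16*u + 24) = f(u).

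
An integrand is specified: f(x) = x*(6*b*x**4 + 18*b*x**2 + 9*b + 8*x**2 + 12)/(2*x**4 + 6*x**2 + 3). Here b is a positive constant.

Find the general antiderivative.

F(x) = (3*b*x**2 + 2*log(2*x**4/3 + 2*x**2 + 1))/2 + C

Since d/dx undoes antidifferentiation here, F'(x) = f(x) is required of F(x).
Check: d/dx[(3*b*x**2 + 2*log(2*x**4/3 + 2*x**2 + 1))/2] = (6*b*x**5 + 18*b*x**3 + 9*b*x + 8*x**3 + 12*x)/(2*x**4 + 6*x**2 + 3), which equals f(x).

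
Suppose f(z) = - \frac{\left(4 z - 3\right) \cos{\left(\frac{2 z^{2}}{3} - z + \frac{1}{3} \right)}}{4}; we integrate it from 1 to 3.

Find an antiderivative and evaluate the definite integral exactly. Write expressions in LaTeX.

Antiderivative: F(z) = - \frac{3 \sin{\left(\frac{2 z^{2}}{3} - z + \frac{1}{3} \right)}}{4}; value = - \frac{3 \sin{\left(\frac{10}{3} \right)}}{4}

The substitution u = \frac{2 z^{2}}{3} - z + \frac{1}{3} works: f is exactly (dF/du)*(du/dz) for that inner function.
F(z) = - \frac{3 \sin{\left(\frac{2 z^{2}}{3} - z + \frac{1}{3} \right)}}{4} is an antiderivative of f.
Check: d/dz[- \frac{3 \sin{\left(\frac{2 z^{2}}{3} - z + \frac{1}{3} \right)}}{4}] = - z \cos{\left(\frac{2 z^{2}}{3} - z + \frac{1}{3} \right)} + \frac{3 \cos{\left(\frac{2 z^{2}}{3} - z + \frac{1}{3} \right)}}{4}, which equals f(z).
F(3) = - \frac{3 \sin{\left(\frac{10}{3} \right)}}{4}; F(1) = 0.
Integral = F(3) - F(1) = - \frac{3 \sin{\left(\frac{10}{3} \right)}}{4}.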